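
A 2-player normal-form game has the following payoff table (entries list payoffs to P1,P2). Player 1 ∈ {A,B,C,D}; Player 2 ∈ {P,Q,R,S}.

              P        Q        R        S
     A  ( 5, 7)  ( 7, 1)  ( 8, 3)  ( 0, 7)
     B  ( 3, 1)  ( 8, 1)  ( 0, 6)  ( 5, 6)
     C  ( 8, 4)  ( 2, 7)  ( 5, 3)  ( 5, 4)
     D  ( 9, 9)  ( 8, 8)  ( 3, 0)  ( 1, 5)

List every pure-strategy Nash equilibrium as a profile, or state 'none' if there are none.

Nash profiles: (B,S), (D,P)

(A,P): not NE [P1→D gives 9>5]
(A,Q): not NE [P1→D gives 8>7; P2→S gives 7>1]
(A,R): not NE [P2→S gives 7>3]
(A,S): not NE [P1→C gives 5>0]
(B,P): not NE [P1→D gives 9>3; P2→S gives 6>1]
(B,Q): not NE [P2→S gives 6>1]
(B,R): not NE [P1→A gives 8>0]
(B,S): NE
(C,P): not NE [P1→D gives 9>8; P2→Q gives 7>4]
(C,Q): not NE [P1→D gives 8>2]
(C,R): not NE [P1→A gives 8>5; P2→Q gives 7>3]
(C,S): not NE [P2→Q gives 7>4]
(D,P): NE
(D,Q): not NE [P2→P gives 9>8]
(D,R): not NE [P1→A gives 8>3; P2→P gives 9>0]
(D,S): not NE [P1→C gives 5>1; P2→P gives 9>5]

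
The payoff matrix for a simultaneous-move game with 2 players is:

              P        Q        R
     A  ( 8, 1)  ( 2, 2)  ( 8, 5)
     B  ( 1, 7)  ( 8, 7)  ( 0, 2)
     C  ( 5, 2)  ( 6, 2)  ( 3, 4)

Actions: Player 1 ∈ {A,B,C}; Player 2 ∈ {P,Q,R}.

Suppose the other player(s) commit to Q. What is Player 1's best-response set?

P1 best: {B}

u_1(A vs Q) = 2
u_1(B vs Q) = 8
u_1(C vs Q) = 6
max payoff 8 at {B}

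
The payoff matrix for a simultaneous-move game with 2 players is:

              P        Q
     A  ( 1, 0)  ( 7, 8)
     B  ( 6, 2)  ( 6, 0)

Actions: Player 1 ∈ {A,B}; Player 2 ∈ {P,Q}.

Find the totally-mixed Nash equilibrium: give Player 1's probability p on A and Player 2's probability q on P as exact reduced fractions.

P1 indiff ⇒ q·1+(1-q)·7 = q·6+(1-q)·6 ⇒ q(-5) = (1-q)(-1) ⇒ q = 1/6
P2 indiff ⇒ p·0+(1-p)·2 = p·8+(1-p)·0 ⇒ p(-8) = (1-p)(-2) ⇒ p = 1/5

(p,q) = (1/5, 1/6)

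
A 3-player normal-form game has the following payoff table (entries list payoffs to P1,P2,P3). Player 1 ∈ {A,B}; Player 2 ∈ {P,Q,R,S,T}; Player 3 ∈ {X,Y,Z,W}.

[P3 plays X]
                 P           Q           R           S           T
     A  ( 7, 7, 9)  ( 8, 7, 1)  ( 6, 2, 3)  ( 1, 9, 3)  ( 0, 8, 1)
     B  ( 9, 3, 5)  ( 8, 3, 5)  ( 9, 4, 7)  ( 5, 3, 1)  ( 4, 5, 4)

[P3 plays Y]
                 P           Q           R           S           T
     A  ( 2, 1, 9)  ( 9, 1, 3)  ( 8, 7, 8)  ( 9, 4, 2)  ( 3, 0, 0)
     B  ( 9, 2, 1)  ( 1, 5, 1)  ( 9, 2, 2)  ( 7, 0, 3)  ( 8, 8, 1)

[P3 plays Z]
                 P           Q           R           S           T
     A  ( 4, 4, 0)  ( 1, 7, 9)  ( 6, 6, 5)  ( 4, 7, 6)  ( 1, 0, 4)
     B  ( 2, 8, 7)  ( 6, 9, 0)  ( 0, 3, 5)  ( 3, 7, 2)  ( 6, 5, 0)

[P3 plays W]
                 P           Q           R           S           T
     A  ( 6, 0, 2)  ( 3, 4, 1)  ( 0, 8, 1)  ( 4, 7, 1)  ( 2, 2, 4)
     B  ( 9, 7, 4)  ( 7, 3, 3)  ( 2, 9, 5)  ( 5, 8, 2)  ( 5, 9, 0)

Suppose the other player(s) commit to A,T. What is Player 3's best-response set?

u_3(X vs A,T) = 1
u_3(Y vs A,T) = 0
u_3(Z vs A,T) = 4
u_3(W vs A,T) = 4
max payoff 4 at {Z,W}

argmax u_3 = {Z,W}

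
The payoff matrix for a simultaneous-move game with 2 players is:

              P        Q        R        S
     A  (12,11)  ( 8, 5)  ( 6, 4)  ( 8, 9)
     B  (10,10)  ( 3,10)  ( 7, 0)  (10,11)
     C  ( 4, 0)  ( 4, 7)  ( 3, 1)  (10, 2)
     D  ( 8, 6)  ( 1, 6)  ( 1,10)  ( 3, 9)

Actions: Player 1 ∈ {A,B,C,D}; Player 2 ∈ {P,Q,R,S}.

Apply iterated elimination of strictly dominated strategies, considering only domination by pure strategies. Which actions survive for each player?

P1 drop D (A beats it: P:12>8 Q:8>1 R:6>1 S:8>3)
P2 drop R (Q beats it: A:5>4 B:10>0 C:7>1)
P1→{A,B,C} P2→{P,Q,S}

Remaining: P1:{A,B,C} P2:{P,Q,S}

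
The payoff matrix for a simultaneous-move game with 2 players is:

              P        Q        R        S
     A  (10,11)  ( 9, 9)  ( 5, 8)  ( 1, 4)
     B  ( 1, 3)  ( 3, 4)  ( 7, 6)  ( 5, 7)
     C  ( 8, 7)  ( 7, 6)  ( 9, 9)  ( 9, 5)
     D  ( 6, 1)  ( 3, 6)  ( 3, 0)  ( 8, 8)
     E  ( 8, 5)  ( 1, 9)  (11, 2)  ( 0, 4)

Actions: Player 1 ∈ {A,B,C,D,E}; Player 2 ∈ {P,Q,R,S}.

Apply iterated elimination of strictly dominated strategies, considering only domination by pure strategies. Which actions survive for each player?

P1 drop B (C beats it: P:8>1 Q:7>3 R:9>7 S:9>5)
P1 drop D (C beats it: P:8>6 Q:7>3 R:9>3 S:9>8)
P2 drop S (P beats it: A:11>4 C:7>5 E:5>4)
P1→{A,C,E} P2→{P,Q,R}

Survivors P1:{A,C,E} P2:{P,Q,R}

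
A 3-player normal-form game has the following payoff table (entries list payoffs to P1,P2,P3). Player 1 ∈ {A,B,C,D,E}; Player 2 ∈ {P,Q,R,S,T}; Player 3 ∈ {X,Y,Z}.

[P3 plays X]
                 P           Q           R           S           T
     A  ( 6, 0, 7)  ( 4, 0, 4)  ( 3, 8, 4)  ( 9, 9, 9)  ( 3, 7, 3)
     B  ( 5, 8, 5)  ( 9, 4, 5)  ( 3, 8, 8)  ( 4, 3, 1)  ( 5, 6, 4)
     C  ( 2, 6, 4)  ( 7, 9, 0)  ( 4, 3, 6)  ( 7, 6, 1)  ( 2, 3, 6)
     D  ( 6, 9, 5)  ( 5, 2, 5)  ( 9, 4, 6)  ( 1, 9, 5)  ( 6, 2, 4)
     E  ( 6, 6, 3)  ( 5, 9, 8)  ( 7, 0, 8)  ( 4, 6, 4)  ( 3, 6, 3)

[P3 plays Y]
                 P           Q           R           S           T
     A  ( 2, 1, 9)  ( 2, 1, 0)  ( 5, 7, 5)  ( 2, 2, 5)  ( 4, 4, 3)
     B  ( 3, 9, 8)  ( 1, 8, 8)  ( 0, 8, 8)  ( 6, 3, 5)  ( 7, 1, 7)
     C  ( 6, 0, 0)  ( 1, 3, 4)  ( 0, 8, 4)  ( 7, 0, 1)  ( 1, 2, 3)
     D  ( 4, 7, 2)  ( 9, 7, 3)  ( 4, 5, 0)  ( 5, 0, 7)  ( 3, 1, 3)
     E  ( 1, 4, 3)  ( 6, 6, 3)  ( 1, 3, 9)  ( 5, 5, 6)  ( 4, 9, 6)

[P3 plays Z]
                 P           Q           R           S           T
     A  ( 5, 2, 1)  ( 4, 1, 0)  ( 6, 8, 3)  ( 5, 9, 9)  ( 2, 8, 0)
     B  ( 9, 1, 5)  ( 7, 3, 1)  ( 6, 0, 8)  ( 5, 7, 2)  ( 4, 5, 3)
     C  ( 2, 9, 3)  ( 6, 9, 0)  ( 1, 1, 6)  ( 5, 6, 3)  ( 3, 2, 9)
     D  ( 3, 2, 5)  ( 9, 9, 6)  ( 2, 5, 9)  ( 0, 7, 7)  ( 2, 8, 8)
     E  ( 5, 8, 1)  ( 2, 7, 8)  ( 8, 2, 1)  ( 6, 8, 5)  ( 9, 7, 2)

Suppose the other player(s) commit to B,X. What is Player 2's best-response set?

P2 best: {P,R}

u_2(P vs B,X) = 8
u_2(Q vs B,X) = 4
u_2(R vs B,X) = 8
u_2(S vs B,X) = 3
u_2(T vs B,X) = 6
max payoff 8 at {P,R}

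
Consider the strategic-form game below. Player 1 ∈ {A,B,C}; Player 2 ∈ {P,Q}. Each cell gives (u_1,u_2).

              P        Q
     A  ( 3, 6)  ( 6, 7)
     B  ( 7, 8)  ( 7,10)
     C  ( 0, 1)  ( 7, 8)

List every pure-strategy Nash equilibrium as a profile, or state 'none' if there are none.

PSNE = {(B,Q), (C,Q)}

(A,P): not NE [P1→B gives 7>3; P2→Q gives 7>6]
(A,Q): not NE [P1→C gives 7>6]
(B,P): not NE [P2→Q gives 10>8]
(B,Q): NE
(C,P): not NE [P1→B gives 7>0; P2→Q gives 8>1]
(C,Q): NE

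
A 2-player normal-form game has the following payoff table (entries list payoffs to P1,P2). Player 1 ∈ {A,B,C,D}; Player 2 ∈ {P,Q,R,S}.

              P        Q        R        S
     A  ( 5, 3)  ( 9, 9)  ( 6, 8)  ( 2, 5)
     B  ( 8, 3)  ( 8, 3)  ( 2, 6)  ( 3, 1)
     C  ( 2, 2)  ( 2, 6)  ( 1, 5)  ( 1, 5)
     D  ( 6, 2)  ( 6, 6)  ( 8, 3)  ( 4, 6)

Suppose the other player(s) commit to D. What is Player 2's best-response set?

argmax u_2 = {Q,S}

u_2(P vs D) = 2
u_2(Q vs D) = 6
u_2(R vs D) = 3
u_2(S vs D) = 6
max payoff 6 at {Q,S}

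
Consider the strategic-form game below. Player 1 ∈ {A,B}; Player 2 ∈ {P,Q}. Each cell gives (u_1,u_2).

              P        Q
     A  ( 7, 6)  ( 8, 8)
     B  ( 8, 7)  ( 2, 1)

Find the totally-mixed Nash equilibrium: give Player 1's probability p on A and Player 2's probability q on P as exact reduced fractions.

(p,q) = (3/4, 6/7)

P1 indiff ⇒ q·7+(1-q)·8 = q·8+(1-q)·2 ⇒ q(-1) = (1-q)(-6) ⇒ q = 6/7
P2 indiff ⇒ p·6+(1-p)·7 = p·8+(1-p)·1 ⇒ p(-2) = (1-p)(-6) ⇒ p = 3/4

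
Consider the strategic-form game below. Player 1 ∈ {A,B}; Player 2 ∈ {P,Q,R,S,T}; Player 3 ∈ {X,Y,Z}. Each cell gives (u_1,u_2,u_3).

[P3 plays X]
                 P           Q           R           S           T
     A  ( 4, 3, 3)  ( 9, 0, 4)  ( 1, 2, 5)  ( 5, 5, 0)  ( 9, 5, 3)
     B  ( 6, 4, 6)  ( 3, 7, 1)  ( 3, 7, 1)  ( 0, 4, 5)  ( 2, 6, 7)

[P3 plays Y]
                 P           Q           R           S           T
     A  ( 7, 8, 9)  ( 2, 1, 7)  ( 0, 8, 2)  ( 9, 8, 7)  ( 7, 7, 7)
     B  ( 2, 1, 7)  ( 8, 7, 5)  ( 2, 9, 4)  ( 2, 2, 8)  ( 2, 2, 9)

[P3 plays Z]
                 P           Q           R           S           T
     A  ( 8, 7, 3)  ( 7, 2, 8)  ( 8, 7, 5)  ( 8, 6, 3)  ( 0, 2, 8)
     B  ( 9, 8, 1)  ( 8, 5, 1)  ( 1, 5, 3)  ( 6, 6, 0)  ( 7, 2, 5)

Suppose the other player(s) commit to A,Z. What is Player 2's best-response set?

u_2(P vs A,Z) = 7
u_2(Q vs A,Z) = 2
u_2(R vs A,Z) = 7
u_2(S vs A,Z) = 6
u_2(T vs A,Z) = 2
max payoff 7 at {P,R}

P2 best: {P,R}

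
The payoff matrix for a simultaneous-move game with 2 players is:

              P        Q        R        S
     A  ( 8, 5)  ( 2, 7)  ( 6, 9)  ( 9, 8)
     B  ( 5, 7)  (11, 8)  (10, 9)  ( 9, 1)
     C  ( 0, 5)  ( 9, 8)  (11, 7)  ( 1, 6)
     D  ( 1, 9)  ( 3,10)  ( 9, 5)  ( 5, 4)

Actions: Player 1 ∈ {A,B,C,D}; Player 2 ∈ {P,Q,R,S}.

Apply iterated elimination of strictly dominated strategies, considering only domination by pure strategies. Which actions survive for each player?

IESDS → P1:{B,C} P2:{Q,R}

P1 drop D (B beats it: P:5>1 Q:11>3 R:10>9 S:9>5)
P2 drop P (Q beats it: A:7>5 B:8>7 C:8>5)
P2 drop S (R beats it: A:9>8 B:9>1 C:7>6)
P1 drop A (B beats it: Q:11>2 R:10>6)
P1→{B,C} P2→{Q,R}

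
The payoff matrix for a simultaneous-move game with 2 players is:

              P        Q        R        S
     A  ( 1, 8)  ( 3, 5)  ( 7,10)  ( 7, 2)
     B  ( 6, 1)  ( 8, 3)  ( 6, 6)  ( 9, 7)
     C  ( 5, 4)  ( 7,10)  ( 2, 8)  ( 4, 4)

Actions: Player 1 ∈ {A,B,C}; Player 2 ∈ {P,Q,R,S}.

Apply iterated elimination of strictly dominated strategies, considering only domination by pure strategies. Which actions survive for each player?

IESDS → P1:{A,B} P2:{R,S}

P1 drop C (B beats it: P:6>5 Q:8>7 R:6>2 S:9>4)
P2 drop P (R beats it: A:10>8 B:6>1)
P2 drop Q (R beats it: A:10>5 B:6>3)
P1→{A,B} P2→{R,S}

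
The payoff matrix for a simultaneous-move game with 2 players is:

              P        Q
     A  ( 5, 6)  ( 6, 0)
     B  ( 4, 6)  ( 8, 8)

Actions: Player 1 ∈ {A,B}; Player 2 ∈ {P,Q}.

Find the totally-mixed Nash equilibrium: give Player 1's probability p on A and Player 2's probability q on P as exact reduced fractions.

(p,q) = (1/4, 2/3)

P1 indiff ⇒ q·5+(1-q)·6 = q·4+(1-q)·8 ⇒ q(1) = (1-q)(2) ⇒ q = 2/3
P2 indiff ⇒ p·6+(1-p)·6 = p·0+(1-p)·8 ⇒ p(6) = (1-p)(2) ⇒ p = 1/4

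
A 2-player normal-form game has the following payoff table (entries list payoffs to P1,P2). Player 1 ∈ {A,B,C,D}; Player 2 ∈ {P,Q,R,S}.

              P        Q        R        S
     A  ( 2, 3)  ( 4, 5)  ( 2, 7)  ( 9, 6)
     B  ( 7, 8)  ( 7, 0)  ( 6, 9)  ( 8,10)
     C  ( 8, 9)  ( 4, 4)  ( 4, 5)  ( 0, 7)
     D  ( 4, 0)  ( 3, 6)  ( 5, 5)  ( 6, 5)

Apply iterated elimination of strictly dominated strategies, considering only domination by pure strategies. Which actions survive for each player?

P1 drop D (B beats it: P:7>4 Q:7>3 R:6>5 S:8>6)
P2 drop Q (R beats it: A:7>5 B:9>0 C:5>4)
P1→{A,B,C} P2→{P,R,S}

IESDS → P1:{A,B,C} P2:{P,R,S}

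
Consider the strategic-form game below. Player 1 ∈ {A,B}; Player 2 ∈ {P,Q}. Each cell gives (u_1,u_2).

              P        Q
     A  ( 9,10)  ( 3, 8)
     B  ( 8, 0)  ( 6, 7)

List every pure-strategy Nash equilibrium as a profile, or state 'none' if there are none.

Nash profiles: (A,P), (B,Q)

(A,P): NE
(A,Q): not NE [P1→B gives 6>3; P2→P gives 10>8]
(B,P): not NE [P1→A gives 9>8; P2→Q gives 7>0]
(B,Q): NE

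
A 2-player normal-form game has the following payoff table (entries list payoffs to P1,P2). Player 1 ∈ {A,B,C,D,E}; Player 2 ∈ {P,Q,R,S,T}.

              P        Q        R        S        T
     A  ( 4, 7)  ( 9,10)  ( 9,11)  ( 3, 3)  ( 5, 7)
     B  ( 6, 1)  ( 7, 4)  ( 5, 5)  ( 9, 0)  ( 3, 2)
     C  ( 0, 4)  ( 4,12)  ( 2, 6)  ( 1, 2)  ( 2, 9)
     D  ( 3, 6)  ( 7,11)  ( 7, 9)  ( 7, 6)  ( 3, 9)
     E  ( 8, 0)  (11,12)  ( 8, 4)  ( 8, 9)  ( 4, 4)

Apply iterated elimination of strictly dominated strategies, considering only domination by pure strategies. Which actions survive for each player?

Remaining: P1:{A,E} P2:{Q,R}

P1 drop C (A beats it: P:4>0 Q:9>4 R:9>2 S:3>1 T:5>2)
P1 drop D (E beats it: P:8>3 Q:11>7 R:8>7 S:8>7 T:4>3)
P2 drop P (Q beats it: A:10>7 B:4>1 E:12>0)
P2 drop S (Q beats it: A:10>3 B:4>0 E:12>9)
P1 drop B (A beats it: Q:9>7 R:9>5 T:5>3)
P2 drop T (Q beats it: A:10>7 E:12>4)
P1→{A,E} P2→{Q,R}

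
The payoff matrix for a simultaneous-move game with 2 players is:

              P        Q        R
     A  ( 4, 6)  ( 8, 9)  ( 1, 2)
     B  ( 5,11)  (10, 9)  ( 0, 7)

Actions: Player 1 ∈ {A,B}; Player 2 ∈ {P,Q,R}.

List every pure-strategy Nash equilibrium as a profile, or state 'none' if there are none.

Nash profiles: (B,P)

(A,P): not NE [P1→B gives 5>4; P2→Q gives 9>6]
(A,Q): not NE [P1→B gives 10>8]
(A,R): not NE [P2→Q gives 9>2]
(B,P): NE
(B,Q): not NE [P2→P gives 11>9]
(B,R): not NE [P1→A gives 1>0; P2→P gives 11>7]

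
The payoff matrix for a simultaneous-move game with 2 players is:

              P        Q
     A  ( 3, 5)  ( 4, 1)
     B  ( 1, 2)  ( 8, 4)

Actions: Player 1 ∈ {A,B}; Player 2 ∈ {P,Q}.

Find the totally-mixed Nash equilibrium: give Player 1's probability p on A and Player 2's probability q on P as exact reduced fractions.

p=1/3, q=2/3

P1 indiff ⇒ q·3+(1-q)·4 = q·1+(1-q)·8 ⇒ q(2) = (1-q)(4) ⇒ q = 2/3
P2 indiff ⇒ p·5+(1-p)·2 = p·1+(1-p)·4 ⇒ p(4) = (1-p)(2) ⇒ p = 1/3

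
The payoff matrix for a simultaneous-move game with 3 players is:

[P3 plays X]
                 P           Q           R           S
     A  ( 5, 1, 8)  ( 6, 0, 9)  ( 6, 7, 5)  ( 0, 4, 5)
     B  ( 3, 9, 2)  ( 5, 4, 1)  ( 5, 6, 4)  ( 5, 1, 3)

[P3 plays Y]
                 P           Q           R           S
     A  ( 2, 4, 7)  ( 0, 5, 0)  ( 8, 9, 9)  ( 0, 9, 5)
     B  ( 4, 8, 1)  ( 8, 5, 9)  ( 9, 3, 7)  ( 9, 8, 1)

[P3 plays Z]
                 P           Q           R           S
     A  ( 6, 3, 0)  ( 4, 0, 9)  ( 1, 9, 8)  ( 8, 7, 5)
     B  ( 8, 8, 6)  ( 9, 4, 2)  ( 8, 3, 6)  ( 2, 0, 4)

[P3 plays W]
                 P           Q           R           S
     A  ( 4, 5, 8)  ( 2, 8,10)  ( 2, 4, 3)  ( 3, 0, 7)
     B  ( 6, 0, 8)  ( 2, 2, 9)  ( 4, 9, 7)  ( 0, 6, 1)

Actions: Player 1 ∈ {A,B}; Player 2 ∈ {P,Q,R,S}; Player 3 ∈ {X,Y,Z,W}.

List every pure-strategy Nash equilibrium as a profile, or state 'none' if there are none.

(A,P,X): not NE [P2→R gives 7>1]
(A,P,Y): not NE [P1→B gives 4>2; P2→S gives 9>4; P3→W gives 8>7]
(A,P,Z): not NE [P1→B gives 8>6; P2→R gives 9>3; P3→W gives 8>0]
(A,P,W): not NE [P1→B gives 6>4; P2→Q gives 8>5]
(A,Q,X): not NE [P2→R gives 7>0; P3→W gives 10>9]
(A,Q,Y): not NE [P1→B gives 8>0; P2→S gives 9>5; P3→W gives 10>0]
(A,Q,Z): not NE [P1→B gives 9>4; P2→R gives 9>0; P3→W gives 10>9]
(A,Q,W): NE
(A,R,X): not NE [P3→Y gives 9>5]
(A,R,Y): not NE [P1→B gives 9>8]
(A,R,Z): not NE [P1→B gives 8>1; P3→Y gives 9>8]
(A,R,W): not NE [P1→B gives 4>2; P2→Q gives 8>4; P3→Y gives 9>3]
(A,S,X): not NE [P1→B gives 5>0; P2→R gives 7>4; P3→W gives 7>5]
(A,S,Y): not NE [P1→B gives 9>0; P3→W gives 7>5]
(A,S,Z): not NE [P2→R gives 9>7; P3→W gives 7>5]
(A,S,W): not NE [P2→Q gives 8>0]
(B,P,X): not NE [P1→A gives 5>3; P3→W gives 8>2]
(B,P,Y): not NE [P3→W gives 8>1]
(B,P,Z): not NE [P3→W gives 8>6]
(B,P,W): not NE [P2→R gives 9>0]
(B,Q,X): not NE [P1→A gives 6>5; P2→P gives 9>4; P3→W gives 9>1]
(B,Q,Y): not NE [P2→S gives 8>5]
(B,Q,Z): not NE [P2→P gives 8>4; P3→W gives 9>2]
(B,Q,W): not NE [P2→R gives 9>2]
(B,R,X): not NE [P1→A gives 6>5; P2→P gives 9>6; P3→W gives 7>4]
(B,R,Y): not NE [P2→S gives 8>3]
(B,R,Z): not NE [P2→P gives 8>3; P3→W gives 7>6]
(B,R,W): NE
(B,S,X): not NE [P2→P gives 9>1; P3→Z gives 4>3]
(B,S,Y): not NE [P3→Z gives 4>1]
(B,S,Z): not NE [P1→A gives 8>2; P2→P gives 8>0]
(B,S,W): not NE [P1→A gives 3>0; P2→R gives 9>6; P3→Z gives 4>1]

NE set: (A,Q,W), (B,R,W)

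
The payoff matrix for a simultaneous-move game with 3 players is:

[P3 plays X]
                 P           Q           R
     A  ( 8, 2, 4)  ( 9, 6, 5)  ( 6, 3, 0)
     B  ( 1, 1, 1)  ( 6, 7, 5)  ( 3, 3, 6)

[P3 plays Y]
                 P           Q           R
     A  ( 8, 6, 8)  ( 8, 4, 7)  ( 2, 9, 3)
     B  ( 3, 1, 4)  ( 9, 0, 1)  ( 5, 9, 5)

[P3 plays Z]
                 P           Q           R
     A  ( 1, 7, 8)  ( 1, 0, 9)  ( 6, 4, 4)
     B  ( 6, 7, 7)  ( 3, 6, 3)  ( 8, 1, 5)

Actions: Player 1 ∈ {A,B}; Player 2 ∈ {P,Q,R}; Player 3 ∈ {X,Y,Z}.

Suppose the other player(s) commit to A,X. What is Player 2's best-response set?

u_2(P vs A,X) = 2
u_2(Q vs A,X) = 6
u_2(R vs A,X) = 3
max payoff 6 at {Q}

BR_2 = {Q}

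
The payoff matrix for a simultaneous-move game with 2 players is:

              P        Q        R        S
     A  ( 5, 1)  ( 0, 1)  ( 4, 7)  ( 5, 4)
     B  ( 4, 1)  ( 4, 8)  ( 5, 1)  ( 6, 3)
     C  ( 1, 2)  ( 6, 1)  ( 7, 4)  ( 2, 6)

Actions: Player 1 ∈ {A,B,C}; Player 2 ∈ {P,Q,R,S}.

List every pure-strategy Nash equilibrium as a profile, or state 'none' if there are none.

No pure NE.

(A,P): not NE [P2→R gives 7>1]
(A,Q): not NE [P1→C gives 6>0; P2→R gives 7>1]
(A,R): not NE [P1→C gives 7>4]
(A,S): not NE [P1→B gives 6>5; P2→R gives 7>4]
(B,P): not NE [P1→A gives 5>4; P2→Q gives 8>1]
(B,Q): not NE [P1→C gives 6>4]
(B,R): not NE [P1→C gives 7>5; P2→Q gives 8>1]
(B,S): not NE [P2→Q gives 8>3]
(C,P): not NE [P1→A gives 5>1; P2→S gives 6>2]
(C,Q): not NE [P2→S gives 6>1]
(C,R): not NE [P2→S gives 6>4]
(C,S): not NE [P1→B gives 6>2]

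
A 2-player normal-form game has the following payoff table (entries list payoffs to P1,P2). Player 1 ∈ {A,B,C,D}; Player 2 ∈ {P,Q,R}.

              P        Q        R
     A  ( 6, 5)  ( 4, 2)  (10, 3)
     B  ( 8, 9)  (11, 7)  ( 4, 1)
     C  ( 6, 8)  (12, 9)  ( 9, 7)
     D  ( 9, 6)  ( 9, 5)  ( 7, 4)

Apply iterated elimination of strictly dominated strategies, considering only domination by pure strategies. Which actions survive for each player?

IESDS → P1:{B,C,D} P2:{P,Q}

P2 drop R (P beats it: A:5>3 B:9>1 C:8>7 D:6>4)
P1 drop A (B beats it: P:8>6 Q:11>4)
P1→{B,C,D} P2→{P,Q}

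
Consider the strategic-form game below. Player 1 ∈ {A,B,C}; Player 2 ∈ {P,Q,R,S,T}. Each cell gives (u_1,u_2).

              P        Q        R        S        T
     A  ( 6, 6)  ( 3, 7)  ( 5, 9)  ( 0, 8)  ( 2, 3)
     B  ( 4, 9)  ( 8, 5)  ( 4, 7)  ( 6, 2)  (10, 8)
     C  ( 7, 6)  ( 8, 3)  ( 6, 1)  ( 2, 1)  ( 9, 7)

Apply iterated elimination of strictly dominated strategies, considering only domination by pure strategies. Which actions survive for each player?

Remaining: P1:{B,C} P2:{P,T}

P1 drop A (C beats it: P:7>6 Q:8>3 R:6>5 S:2>0 T:9>2)
P2 drop Q (P beats it: B:9>5 C:6>3)
P2 drop R (P beats it: B:9>7 C:6>1)
P2 drop S (P beats it: B:9>2 C:6>1)
P1→{B,C} P2→{P,T}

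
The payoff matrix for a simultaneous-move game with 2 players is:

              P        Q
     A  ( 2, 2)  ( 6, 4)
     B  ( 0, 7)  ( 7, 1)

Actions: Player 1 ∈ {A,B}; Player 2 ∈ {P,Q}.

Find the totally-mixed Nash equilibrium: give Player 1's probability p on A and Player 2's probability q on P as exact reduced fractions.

p=3/4, q=1/3

P1 indiff ⇒ q·2+(1-q)·6 = q·0+(1-q)·7 ⇒ q(2) = (1-q)(1) ⇒ q = 1/3
P2 indiff ⇒ p·2+(1-p)·7 = p·4+(1-p)·1 ⇒ p(-2) = (1-p)(-6) ⇒ p = 3/4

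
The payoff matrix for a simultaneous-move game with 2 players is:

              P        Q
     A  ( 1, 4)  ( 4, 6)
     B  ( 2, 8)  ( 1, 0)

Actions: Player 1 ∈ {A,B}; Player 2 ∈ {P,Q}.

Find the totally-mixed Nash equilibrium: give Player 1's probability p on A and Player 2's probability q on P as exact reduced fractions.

P1 indiff ⇒ q·1+(1-q)·4 = q·2+(1-q)·1 ⇒ q(-1) = (1-q)(-3) ⇒ q = 3/4
P2 indiff ⇒ p·4+(1-p)·8 = p·6+(1-p)·0 ⇒ p(-2) = (1-p)(-8) ⇒ p = 4/5

(p,q) = (4/5, 3/4)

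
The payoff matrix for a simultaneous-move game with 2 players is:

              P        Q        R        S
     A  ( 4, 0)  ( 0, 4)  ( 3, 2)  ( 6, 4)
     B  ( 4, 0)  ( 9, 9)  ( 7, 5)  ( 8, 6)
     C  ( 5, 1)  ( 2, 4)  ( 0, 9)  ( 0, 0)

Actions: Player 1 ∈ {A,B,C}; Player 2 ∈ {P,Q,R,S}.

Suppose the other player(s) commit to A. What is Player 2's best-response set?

u_2(P vs A) = 0
u_2(Q vs A) = 4
u_2(R vs A) = 2
u_2(S vs A) = 4
max payoff 4 at {Q,S}

BR_2 = {Q,S}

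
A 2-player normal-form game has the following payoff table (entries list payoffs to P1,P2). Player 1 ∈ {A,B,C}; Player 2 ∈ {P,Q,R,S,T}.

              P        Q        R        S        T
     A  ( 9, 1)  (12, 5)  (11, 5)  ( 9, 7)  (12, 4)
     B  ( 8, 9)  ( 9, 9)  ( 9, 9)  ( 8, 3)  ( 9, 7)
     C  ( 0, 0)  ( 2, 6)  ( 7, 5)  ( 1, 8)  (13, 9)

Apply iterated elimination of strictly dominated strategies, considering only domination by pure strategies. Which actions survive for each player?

P1 drop B (A beats it: P:9>8 Q:12>9 R:11>9 S:9>8 T:12>9)
P2 drop P (Q beats it: A:5>1 C:6>0)
P2 drop Q (S beats it: A:7>5 C:8>6)
P2 drop R (S beats it: A:7>5 C:8>5)
P1→{A,C} P2→{S,T}

IESDS → P1:{A,C} P2:{S,T}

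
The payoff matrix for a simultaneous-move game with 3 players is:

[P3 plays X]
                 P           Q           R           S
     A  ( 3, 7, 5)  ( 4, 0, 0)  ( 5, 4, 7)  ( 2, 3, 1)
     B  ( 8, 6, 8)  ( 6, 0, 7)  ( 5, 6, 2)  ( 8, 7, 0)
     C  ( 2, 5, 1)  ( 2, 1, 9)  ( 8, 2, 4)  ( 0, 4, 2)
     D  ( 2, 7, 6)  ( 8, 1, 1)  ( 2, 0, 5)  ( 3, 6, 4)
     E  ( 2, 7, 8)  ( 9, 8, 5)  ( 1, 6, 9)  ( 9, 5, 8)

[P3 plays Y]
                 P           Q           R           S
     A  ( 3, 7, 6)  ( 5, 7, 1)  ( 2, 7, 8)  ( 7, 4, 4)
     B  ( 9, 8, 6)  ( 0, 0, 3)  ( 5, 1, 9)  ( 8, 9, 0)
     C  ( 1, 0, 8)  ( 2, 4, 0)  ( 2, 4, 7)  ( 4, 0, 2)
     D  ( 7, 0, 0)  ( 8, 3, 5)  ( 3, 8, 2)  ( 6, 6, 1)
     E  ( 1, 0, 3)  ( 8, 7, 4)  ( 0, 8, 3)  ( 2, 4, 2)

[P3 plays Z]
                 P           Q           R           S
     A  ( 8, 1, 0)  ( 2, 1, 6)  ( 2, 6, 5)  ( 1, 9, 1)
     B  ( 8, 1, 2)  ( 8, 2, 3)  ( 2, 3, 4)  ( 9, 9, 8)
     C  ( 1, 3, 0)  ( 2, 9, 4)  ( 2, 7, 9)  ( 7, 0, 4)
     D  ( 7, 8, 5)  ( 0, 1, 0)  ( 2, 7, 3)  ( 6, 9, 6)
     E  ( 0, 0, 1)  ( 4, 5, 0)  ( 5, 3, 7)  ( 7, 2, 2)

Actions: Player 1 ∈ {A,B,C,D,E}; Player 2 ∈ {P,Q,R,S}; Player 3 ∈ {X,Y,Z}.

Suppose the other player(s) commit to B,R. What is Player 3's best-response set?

BR_3 = {Y}

u_3(X vs B,R) = 2
u_3(Y vs B,R) = 9
u_3(Z vs B,R) = 4
max payoff 9 at {Y}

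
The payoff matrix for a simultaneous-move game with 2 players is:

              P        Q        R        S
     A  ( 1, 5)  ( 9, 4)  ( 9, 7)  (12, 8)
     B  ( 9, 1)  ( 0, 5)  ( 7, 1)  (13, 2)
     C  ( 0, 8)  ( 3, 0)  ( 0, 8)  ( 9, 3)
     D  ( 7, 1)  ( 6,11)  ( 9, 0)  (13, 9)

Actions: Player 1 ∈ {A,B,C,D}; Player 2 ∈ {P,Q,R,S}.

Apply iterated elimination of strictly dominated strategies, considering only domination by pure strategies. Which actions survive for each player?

P1 drop C (A beats it: P:1>0 Q:9>3 R:9>0 S:12>9)
P2 drop P (S beats it: A:8>5 B:2>1 D:9>1)
P2 drop R (S beats it: A:8>7 B:2>1 D:9>0)
P1→{A,B,D} P2→{Q,S}

IESDS → P1:{A,B,D} P2:{Q,S}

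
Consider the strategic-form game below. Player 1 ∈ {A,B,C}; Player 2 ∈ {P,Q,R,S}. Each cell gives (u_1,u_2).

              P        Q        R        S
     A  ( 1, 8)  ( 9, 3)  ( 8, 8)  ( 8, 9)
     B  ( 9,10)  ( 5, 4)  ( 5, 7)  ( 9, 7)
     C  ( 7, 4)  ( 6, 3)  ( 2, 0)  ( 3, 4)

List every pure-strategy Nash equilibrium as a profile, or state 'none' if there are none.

PSNE = {(B,P)}

(A,P): not NE [P1→B gives 9>1; P2→S gives 9>8]
(A,Q): not NE [P2→S gives 9>3]
(A,R): not NE [P2→S gives 9>8]
(A,S): not NE [P1→B gives 9>8]
(B,P): NE
(B,Q): not NE [P1→A gives 9>5; P2→P gives 10>4]
(B,R): not NE [P1→A gives 8>5; P2→P gives 10>7]
(B,S): not NE [P2→P gives 10>7]
(C,P): not NE [P1→B gives 9>7]
(C,Q): not NE [P1→A gives 9>6; P2→S gives 4>3]
(C,R): not NE [P1→A gives 8>2; P2→S gives 4>0]
(C,S): not NE [P1→B gives 9>3]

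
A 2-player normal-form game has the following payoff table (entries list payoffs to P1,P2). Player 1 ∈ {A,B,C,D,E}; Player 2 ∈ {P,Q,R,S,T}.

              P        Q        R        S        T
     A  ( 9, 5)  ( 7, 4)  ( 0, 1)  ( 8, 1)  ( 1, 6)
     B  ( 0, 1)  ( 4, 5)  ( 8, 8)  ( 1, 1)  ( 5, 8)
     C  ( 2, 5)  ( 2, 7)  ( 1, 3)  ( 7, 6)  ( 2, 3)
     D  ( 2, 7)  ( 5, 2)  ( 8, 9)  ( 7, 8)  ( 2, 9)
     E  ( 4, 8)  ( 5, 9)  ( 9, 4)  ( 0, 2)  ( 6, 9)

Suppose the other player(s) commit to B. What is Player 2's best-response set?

u_2(P vs B) = 1
u_2(Q vs B) = 5
u_2(R vs B) = 8
u_2(S vs B) = 1
u_2(T vs B) = 8
max payoff 8 at {R,T}

BR_2 = {R,T}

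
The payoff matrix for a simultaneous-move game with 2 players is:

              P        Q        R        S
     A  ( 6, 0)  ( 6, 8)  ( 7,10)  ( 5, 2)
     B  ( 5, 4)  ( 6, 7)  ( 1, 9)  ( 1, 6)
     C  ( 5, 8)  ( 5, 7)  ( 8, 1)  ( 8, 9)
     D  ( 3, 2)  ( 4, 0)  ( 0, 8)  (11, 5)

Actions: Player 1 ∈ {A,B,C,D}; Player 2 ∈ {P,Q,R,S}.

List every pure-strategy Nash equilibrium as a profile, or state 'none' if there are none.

(A,P): not NE [P2→R gives 10>0]
(A,Q): not NE [P2→R gives 10>8]
(A,R): not NE [P1→C gives 8>7]
(A,S): not NE [P1→D gives 11>5; P2→R gives 10>2]
(B,P): not NE [P1→A gives 6>5; P2→R gives 9>4]
(B,Q): not NE [P2→R gives 9>7]
(B,R): not NE [P1→C gives 8>1]
(B,S): not NE [P1→D gives 11>1; P2→R gives 9>6]
(C,P): not NE [P1→A gives 6>5; P2→S gives 9>8]
(C,Q): not NE [P1→B gives 6>5; P2→S gives 9>7]
(C,R): not NE [P2→S gives 9>1]
(C,S): not NE [P1→D gives 11>8]
(D,P): not NE [P1→A gives 6>3; P2→R gives 8>2]
(D,Q): not NE [P1→B gives 6>4; P2→R gives 8>0]
(D,R): not NE [P1→C gives 8>0]
(D,S): not NE [P2→R gives 8>5]

Equilibria: none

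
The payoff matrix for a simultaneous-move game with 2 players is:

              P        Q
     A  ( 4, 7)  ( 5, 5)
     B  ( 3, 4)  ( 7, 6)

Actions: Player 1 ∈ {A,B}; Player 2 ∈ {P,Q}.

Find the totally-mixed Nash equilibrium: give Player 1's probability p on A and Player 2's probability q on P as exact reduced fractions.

p=1/2, q=2/3

P1 indiff ⇒ q·4+(1-q)·5 = q·3+(1-q)·7 ⇒ q(1) = (1-q)(2) ⇒ q = 2/3
P2 indiff ⇒ p·7+(1-p)·4 = p·5+(1-p)·6 ⇒ p(2) = (1-p)(2) ⇒ p = 1/2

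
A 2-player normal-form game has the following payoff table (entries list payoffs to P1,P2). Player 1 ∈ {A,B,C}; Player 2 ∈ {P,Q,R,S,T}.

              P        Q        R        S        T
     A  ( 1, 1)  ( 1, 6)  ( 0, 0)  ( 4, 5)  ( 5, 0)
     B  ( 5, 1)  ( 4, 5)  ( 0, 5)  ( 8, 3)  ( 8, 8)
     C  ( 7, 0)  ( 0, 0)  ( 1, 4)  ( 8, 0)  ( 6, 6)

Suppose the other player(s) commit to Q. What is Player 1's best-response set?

argmax u_1 = {B}

u_1(A vs Q) = 1
u_1(B vs Q) = 4
u_1(C vs Q) = 0
max payoff 4 at {B}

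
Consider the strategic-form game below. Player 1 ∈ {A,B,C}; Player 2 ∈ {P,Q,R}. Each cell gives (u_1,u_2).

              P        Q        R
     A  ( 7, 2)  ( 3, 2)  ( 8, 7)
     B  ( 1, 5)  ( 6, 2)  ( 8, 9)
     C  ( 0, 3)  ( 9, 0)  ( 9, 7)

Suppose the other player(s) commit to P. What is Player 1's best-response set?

BR_1 = {A}

u_1(A vs P) = 7
u_1(B vs P) = 1
u_1(C vs P) = 0
max payoff 7 at {A}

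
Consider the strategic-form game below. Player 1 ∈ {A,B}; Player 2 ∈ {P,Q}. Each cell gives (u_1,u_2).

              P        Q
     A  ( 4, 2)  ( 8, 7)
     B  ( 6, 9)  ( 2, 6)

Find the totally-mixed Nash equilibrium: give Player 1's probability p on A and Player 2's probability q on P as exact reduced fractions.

(p,q) = (3/8, 3/4)

P1 indiff ⇒ q·4+(1-q)·8 = q·6+(1-q)·2 ⇒ q(-2) = (1-q)(-6) ⇒ q = 3/4
P2 indiff ⇒ p·2+(1-p)·9 = p·7+(1-p)·6 ⇒ p(-5) = (1-p)(-3) ⇒ p = 3/8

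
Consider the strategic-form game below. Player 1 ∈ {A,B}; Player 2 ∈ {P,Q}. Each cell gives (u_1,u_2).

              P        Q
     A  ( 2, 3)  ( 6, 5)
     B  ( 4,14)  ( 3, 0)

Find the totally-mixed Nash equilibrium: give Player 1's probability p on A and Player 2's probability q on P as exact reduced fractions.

P1 mixes 7/8 on A; P2 mixes 3/5 on P

P1 indiff ⇒ q·2+(1-q)·6 = q·4+(1-q)·3 ⇒ q(-2) = (1-q)(-3) ⇒ q = 3/5
P2 indiff ⇒ p·3+(1-p)·14 = p·5+(1-p)·0 ⇒ p(-2) = (1-p)(-14) ⇒ p = 7/8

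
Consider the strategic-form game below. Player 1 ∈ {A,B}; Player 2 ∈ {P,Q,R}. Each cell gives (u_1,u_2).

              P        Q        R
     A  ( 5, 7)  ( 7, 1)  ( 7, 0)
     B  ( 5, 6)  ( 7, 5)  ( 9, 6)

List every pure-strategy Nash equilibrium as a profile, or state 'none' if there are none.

(A,P): NE
(A,Q): not NE [P2→P gives 7>1]
(A,R): not NE [P1→B gives 9>7; P2→P gives 7>0]
(B,P): NE
(B,Q): not NE [P2→R gives 6>5]
(B,R): NE

PSNE = {(A,P), (B,P), (B,R)}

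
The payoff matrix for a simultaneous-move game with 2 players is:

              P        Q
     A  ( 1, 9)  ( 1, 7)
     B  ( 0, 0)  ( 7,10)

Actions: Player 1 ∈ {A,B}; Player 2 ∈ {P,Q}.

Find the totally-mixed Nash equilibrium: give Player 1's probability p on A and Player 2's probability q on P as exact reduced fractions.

P1 mixes 5/6 on A; P2 mixes 6/7 on P

P1 indiff ⇒ q·1+(1-q)·1 = q·0+(1-q)·7 ⇒ q(1) = (1-q)(6) ⇒ q = 6/7
P2 indiff ⇒ p·9+(1-p)·0 = p·7+(1-p)·10 ⇒ p(2) = (1-p)(10) ⇒ p = 5/6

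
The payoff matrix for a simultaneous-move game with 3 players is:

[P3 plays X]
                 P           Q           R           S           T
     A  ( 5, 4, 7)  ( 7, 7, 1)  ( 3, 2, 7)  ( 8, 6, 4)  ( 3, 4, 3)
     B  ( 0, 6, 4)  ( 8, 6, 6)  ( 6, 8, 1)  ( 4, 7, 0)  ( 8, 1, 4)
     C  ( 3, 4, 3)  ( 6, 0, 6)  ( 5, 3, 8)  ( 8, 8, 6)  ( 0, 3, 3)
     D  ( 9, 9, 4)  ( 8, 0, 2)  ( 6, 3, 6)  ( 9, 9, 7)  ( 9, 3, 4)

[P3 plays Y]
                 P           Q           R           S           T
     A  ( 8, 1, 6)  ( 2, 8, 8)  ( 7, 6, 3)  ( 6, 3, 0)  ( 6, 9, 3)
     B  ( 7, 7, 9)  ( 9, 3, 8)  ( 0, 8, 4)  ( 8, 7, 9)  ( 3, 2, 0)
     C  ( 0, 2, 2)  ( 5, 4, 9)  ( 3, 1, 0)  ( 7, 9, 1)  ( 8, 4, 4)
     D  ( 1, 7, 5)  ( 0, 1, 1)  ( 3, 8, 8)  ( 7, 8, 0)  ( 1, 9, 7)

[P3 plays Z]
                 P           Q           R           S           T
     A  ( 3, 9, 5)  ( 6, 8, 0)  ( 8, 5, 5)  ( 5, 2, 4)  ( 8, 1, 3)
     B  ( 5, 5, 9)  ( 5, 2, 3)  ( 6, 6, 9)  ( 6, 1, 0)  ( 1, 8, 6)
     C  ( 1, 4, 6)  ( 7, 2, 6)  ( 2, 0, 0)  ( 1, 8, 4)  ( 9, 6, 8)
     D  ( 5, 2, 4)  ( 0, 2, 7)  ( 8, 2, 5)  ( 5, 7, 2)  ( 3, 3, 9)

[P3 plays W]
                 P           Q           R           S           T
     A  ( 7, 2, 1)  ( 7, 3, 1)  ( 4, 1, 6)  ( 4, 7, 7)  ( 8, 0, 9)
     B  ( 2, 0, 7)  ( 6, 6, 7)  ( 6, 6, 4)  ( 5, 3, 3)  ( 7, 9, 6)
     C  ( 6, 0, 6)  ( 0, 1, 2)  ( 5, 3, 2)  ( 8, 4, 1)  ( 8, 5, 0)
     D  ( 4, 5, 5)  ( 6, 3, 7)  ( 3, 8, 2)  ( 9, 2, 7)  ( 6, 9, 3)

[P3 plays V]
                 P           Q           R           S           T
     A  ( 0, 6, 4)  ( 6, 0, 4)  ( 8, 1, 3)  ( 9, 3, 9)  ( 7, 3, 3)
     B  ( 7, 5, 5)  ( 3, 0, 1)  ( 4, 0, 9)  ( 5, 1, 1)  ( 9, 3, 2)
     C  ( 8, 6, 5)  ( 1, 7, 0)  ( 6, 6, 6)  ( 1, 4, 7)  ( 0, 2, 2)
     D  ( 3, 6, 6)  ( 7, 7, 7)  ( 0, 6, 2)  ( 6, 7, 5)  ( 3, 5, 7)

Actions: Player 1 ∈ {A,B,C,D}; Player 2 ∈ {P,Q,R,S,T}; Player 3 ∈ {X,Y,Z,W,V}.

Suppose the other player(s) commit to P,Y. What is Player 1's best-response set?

argmax u_1 = {A}

u_1(A vs P,Y) = 8
u_1(B vs P,Y) = 7
u_1(C vs P,Y) = 0
u_1(D vs P,Y) = 1
max payoff 8 at {A}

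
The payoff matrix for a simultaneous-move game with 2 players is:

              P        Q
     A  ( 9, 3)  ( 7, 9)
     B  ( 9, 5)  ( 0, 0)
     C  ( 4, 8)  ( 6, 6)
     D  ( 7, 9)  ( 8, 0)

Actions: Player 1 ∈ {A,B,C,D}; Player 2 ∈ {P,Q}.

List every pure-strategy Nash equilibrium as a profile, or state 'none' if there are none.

(A,P): not NE [P2→Q gives 9>3]
(A,Q): not NE [P1→D gives 8>7]
(B,P): NE
(B,Q): not NE [P1→D gives 8>0; P2→P gives 5>0]
(C,P): not NE [P1→B gives 9>4]
(C,Q): not NE [P1→D gives 8>6; P2→P gives 8>6]
(D,P): not NE [P1→B gives 9>7]
(D,Q): not NE [P2→P gives 9>0]

PSNE = {(B,P)}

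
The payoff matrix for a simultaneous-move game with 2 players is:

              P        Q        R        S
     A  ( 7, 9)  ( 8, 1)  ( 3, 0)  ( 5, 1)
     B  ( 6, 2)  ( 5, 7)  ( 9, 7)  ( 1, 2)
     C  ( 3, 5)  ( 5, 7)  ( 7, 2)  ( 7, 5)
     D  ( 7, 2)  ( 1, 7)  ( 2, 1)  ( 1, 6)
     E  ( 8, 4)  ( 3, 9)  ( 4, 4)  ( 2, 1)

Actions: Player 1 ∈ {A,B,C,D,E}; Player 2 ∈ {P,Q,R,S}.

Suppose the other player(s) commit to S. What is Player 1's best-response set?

u_1(A vs S) = 5
u_1(B vs S) = 1
u_1(C vs S) = 7
u_1(D vs S) = 1
u_1(E vs S) = 2
max payoff 7 at {C}

argmax u_1 = {C}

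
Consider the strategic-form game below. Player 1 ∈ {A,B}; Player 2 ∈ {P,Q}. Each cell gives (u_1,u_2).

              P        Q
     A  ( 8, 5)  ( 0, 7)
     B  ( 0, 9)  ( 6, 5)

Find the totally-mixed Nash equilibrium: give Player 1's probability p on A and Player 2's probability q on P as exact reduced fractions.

P1 indiff ⇒ q·8+(1-q)·0 = q·0+(1-q)·6 ⇒ q(8) = (1-q)(6) ⇒ q = 3/7
P2 indiff ⇒ p·5+(1-p)·9 = p·7+(1-p)·5 ⇒ p(-2) = (1-p)(-4) ⇒ p = 2/3

P1 mixes 2/3 on A; P2 mixes 3/7 on P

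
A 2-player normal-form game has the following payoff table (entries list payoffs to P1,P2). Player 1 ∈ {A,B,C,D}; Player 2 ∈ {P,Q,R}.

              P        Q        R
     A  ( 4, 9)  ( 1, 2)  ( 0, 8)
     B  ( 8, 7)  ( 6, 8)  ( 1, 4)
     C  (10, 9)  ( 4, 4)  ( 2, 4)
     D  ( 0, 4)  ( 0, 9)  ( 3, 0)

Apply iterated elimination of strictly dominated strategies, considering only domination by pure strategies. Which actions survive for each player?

Remaining: P1:{B,C} P2:{P,Q}

P1 drop A (B beats it: P:8>4 Q:6>1 R:1>0)
P2 drop R (P beats it: B:7>4 C:9>4 D:4>0)
P1 drop D (B beats it: P:8>0 Q:6>0)
P1→{B,C} P2→{P,Q}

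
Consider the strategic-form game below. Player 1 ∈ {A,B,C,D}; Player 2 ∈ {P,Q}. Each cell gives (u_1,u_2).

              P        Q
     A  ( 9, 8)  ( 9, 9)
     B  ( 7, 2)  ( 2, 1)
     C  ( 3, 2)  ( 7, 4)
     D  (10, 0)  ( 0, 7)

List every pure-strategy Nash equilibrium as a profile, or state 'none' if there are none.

Nash profiles: (A,Q)

(A,P): not NE [P1→D gives 10>9; P2→Q gives 9>8]
(A,Q): NE
(B,P): not NE [P1→D gives 10>7]
(B,Q): not NE [P1→A gives 9>2; P2→P gives 2>1]
(C,P): not NE [P1→D gives 10>3; P2→Q gives 4>2]
(C,Q): not NE [P1→A gives 9>7]
(D,P): not NE [P2→Q gives 7>0]
(D,Q): not NE [P1→A gives 9>0]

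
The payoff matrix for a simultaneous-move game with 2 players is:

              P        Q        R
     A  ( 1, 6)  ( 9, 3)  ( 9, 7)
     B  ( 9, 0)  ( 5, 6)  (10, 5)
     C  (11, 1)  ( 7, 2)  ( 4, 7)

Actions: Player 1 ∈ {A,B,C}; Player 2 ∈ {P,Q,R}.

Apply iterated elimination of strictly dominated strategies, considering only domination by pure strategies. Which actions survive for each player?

IESDS → P1:{A,B} P2:{Q,R}

P2 drop P (R beats it: A:7>6 B:5>0 C:7>1)
P1 drop C (A beats it: Q:9>7 R:9>4)
P1→{A,B} P2→{Q,R}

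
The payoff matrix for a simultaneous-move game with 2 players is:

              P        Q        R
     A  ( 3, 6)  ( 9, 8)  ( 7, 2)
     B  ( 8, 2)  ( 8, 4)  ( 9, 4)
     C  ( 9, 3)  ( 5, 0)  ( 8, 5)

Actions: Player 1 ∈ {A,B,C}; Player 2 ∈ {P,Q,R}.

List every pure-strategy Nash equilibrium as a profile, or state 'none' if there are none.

(A,P): not NE [P1→C gives 9>3; P2→Q gives 8>6]
(A,Q): NE
(A,R): not NE [P1→B gives 9>7; P2→Q gives 8>2]
(B,P): not NE [P1→C gives 9>8; P2→R gives 4>2]
(B,Q): not NE [P1→A gives 9>8]
(B,R): NE
(C,P): not NE [P2→R gives 5>3]
(C,Q): not NE [P1→A gives 9>5; P2→R gives 5>0]
(C,R): not NE [P1→B gives 9>8]

NE set: (A,Q), (B,R)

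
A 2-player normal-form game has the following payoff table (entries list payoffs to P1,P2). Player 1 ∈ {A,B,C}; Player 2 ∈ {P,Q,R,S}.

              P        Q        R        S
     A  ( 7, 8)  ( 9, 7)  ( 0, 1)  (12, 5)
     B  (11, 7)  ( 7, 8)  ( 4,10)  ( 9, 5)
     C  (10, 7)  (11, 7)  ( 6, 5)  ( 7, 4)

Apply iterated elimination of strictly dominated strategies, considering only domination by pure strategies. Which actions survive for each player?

Remaining: P1:{B,C} P2:{P,Q,R}

P2 drop S (P beats it: A:8>5 B:7>5 C:7>4)
P1 drop A (C beats it: P:10>7 Q:11>9 R:6>0)
P1→{B,C} P2→{P,Q,R}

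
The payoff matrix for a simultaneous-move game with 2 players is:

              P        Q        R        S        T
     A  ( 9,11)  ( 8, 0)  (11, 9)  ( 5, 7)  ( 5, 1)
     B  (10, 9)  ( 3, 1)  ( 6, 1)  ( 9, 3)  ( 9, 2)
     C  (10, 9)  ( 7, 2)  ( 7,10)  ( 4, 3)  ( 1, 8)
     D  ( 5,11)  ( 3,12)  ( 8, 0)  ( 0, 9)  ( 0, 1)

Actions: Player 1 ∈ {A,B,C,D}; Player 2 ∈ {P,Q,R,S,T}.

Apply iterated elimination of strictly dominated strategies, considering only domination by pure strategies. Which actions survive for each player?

P1 drop D (A beats it: P:9>5 Q:8>3 R:11>8 S:5>0 T:5>0)
P2 drop Q (P beats it: A:11>0 B:9>1 C:9>2)
P2 drop S (P beats it: A:11>7 B:9>3 C:9>3)
P2 drop T (P beats it: A:11>1 B:9>2 C:9>8)
P1→{A,B,C} P2→{P,R}

Survivors P1:{A,B,C} P2:{P,R}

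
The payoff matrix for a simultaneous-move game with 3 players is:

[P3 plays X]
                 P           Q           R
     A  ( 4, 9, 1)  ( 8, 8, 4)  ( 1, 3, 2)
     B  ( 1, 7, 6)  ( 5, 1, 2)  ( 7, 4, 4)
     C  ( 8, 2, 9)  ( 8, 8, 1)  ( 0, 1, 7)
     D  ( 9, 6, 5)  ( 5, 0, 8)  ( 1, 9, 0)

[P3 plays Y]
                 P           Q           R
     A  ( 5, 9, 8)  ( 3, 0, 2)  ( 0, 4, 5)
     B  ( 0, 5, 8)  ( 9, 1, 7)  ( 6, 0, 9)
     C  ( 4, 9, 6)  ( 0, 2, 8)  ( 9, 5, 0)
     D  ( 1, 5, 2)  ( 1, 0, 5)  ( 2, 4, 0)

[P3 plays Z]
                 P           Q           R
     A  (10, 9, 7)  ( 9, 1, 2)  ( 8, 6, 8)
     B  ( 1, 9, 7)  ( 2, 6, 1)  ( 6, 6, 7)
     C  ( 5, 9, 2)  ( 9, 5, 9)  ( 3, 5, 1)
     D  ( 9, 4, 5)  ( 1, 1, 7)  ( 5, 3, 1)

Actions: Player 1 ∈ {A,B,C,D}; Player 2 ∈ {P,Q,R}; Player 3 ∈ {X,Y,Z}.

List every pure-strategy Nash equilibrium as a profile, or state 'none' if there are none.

PSNE = {(A,P,Y)}

(A,P,X): not NE [P1→D gives 9>4; P3→Y gives 8>1]
(A,P,Y): NE
(A,P,Z): not NE [P3→Y gives 8>7]
(A,Q,X): not NE [P2→P gives 9>8]
(A,Q,Y): not NE [P1→B gives 9>3; P2→P gives 9>0; P3→X gives 4>2]
(A,Q,Z): not NE [P2→P gives 9>1; P3→X gives 4>2]
(A,R,X): not NE [P1→B gives 7>1; P2→P gives 9>3; P3→Z gives 8>2]
(A,R,Y): not NE [P1→C gives 9>0; P2→P gives 9>4; P3→Z gives 8>5]
(A,R,Z): not NE [P2→P gives 9>6]
(B,P,X): not NE [P1→D gives 9>1; P3→Y gives 8>6]
(B,P,Y): not NE [P1→A gives 5>0]
(B,P,Z): not NE [P1→A gives 10>1; P3→Y gives 8>7]
(B,Q,X): not NE [P1→C gives 8>5; P2→P gives 7>1; P3→Y gives 7>2]
(B,Q,Y): not NE [P2→P gives 5>1]
(B,Q,Z): not NE [P1→C gives 9>2; P2→P gives 9>6; P3→Y gives 7>1]
(B,R,X): not NE [P2→P gives 7>4; P3→Y gives 9>4]
(B,R,Y): not NE [P1→C gives 9>6; P2→P gives 5>0]
(B,R,Z): not NE [P1→A gives 8>6; P2→P gives 9>6; P3→Y gives 9>7]
(C,P,X): not NE [P1→D gives 9>8; P2→Q gives 8>2]
(C,P,Y): not NE [P1→A gives 5>4; P3→X gives 9>6]
(C,P,Z): not NE [P1→A gives 10>5; P3→X gives 9>2]
(C,Q,X): not NE [P3→Z gives 9>1]
(C,Q,Y): not NE [P1→B gives 9>0; P2→P gives 9>2; P3→Z gives 9>8]
(C,Q,Z): not NE [P2→P gives 9>5]
(C,R,X): not NE [P1→B gives 7>0; P2→Q gives 8>1]
(C,R,Y): not NE [P2→P gives 9>5; P3→X gives 7>0]
(C,R,Z): not NE [P1→A gives 8>3; P2→P gives 9>5; P3→X gives 7>1]
(D,P,X): not NE [P2→R gives 9>6]
(D,P,Y): not NE [P1→A gives 5>1; P3→Z gives 5>2]
(D,P,Z): not NE [P1→A gives 10>9]
(D,Q,X): not NE [P1→C gives 8>5; P2→R gives 9>0]
(D,Q,Y): not NE [P1→B gives 9>1; P2→P gives 5>0; P3→X gives 8>5]
(D,Q,Z): not NE [P1→C gives 9>1; P2→P gives 4>1; P3→X gives 8>7]
(D,R,X): not NE [P1→B gives 7>1; P3→Z gives 1>0]
(D,R,Y): not NE [P1→C gives 9>2; P2→P gives 5>4; P3→Z gives 1>0]
(D,R,Z): not NE [P1→A gives 8>5; P2→P gives 4>3]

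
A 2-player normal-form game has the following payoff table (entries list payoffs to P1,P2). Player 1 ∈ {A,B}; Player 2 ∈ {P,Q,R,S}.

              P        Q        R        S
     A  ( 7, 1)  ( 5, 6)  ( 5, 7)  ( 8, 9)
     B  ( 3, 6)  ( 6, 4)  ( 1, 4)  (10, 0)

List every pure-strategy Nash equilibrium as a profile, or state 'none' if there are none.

(A,P): not NE [P2→S gives 9>1]
(A,Q): not NE [P1→B gives 6>5; P2→S gives 9>6]
(A,R): not NE [P2→S gives 9>7]
(A,S): not NE [P1→B gives 10>8]
(B,P): not NE [P1→A gives 7>3]
(B,Q): not NE [P2→P gives 6>4]
(B,R): not NE [P1→A gives 5>1; P2→P gives 6>4]
(B,S): not NE [P2→P gives 6>0]

Equilibria: none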